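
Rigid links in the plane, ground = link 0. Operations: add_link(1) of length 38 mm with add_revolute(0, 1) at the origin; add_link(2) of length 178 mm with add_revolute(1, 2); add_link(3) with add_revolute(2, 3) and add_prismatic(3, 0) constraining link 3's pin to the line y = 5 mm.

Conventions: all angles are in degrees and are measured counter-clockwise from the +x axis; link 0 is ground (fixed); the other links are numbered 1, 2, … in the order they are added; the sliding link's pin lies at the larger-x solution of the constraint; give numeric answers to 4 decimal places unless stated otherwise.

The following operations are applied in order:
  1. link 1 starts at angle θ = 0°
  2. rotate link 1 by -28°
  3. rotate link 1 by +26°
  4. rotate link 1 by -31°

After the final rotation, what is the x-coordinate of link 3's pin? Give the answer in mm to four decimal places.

geometry: r = 38 mm, L = 178 mm, e = 5 mm; θ starts at 0°
rotate link 1 by -28°: θ ← 0° -28° = -28°
rotate link 1 by +26°: θ ← -28° +26° = -2°
rotate link 1 by -31°: θ ← -2° -31° = -33°
crank pin P = (r cos θ, r sin θ) = (31.869482, -20.696283)
h = r sin θ − e = -20.696283 − 5 = -25.696283
x = r cos θ + √(L² − h²) = 31.869482 + 176.135462 = 208.004944

208.0049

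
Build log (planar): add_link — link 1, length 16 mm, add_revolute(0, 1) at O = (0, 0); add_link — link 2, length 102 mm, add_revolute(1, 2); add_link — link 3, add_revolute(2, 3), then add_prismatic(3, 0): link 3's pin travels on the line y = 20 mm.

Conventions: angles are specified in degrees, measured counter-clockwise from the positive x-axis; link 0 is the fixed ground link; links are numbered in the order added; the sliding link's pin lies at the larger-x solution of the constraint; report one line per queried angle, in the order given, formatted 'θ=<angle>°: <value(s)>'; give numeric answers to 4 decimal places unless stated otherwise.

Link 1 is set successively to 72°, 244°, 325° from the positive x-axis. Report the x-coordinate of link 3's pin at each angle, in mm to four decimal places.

geometry: r = 16 mm, L = 102 mm, e = 20 mm
θ=72°: crank pin P = (r cos θ, r sin θ) = (4.944272, 15.216904)
θ=72°: h = r sin θ − e = 15.216904 − 20 = -4.783096
θ=72°: x = r cos θ + √(L² − h²) = 4.944272 + 101.887791 = 106.832063
θ=244°: crank pin P = (r cos θ, r sin θ) = (-7.013938, -14.380705)
θ=244°: h = r sin θ − e = -14.380705 − 20 = -34.380705
θ=244°: x = r cos θ + √(L² − h²) = -7.013938 + 96.031074 = 89.017135
θ=325°: crank pin P = (r cos θ, r sin θ) = (13.106433, -9.177223)
θ=325°: h = r sin θ − e = -9.177223 − 20 = -29.177223
θ=325°: x = r cos θ + √(L² − h²) = 13.106433 + 97.737862 = 110.844295

θ=72°: 106.8321
θ=244°: 89.0171
θ=325°: 110.8443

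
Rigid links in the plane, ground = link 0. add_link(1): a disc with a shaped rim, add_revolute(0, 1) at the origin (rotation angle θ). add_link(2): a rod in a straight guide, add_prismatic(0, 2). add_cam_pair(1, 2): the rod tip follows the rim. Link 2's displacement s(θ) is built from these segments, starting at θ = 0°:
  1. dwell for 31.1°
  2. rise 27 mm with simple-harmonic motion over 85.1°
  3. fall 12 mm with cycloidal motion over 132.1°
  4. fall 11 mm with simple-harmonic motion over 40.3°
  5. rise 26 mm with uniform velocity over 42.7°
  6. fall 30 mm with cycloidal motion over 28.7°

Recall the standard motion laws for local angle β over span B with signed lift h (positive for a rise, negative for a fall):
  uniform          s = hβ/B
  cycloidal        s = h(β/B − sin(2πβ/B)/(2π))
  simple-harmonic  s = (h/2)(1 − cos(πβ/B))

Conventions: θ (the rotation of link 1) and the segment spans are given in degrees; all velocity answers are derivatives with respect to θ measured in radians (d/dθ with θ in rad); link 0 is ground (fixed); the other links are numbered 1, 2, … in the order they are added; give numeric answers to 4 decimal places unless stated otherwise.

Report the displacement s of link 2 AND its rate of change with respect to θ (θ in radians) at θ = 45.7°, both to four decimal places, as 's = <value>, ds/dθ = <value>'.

segment 1 (0° to 31.1°, dwell): s unchanged at 0.0000
θ = 45.7° falls in segment 2 (31.1° to 116.2°, simple-harmonic, h = 27): β = 45.7 − 31.1 = 14.6°, B = 85.1°; Δs = 27/2·(1 − cos(π·0.1716)) = 1.9139; s = 0.0000 + 1.9139 = 1.9139
velocity in seg [31.1°–116.2°] (simple-harmonic), θ in radians: β = 14.6° = 0.2548 rad, B = 85.1° = 1.4853 rad; ds/dθ = (πh/(2B)) sin(πβ/B) = (π·27/(2·1.4853)) sin(π·0.1716) = 14.655996 mm/rad

s = 1.9139, ds/dθ = 14.6560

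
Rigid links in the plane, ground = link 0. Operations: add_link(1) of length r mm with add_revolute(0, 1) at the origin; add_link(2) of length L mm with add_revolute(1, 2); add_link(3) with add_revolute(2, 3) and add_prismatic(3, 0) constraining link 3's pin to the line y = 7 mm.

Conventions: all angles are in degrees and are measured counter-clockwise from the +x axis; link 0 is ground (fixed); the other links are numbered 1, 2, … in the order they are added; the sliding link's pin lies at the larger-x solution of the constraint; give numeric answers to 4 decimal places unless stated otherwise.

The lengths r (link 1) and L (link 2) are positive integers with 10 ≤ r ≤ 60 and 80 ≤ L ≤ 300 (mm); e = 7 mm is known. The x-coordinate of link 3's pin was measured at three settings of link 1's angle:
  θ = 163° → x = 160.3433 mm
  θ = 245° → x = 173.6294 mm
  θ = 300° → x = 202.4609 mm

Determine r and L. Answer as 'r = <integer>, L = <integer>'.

constraint per measurement: (x − r cos θ)² + (r sin θ − e)² = L²
subtracting the θ₁ and θ₂ equations cancels the r² and L² terms:
r = (x₁² − x₂²) / (2[(x₁cos θ₁ + e sin θ₁) − (x₂cos θ₂ + e sin θ₂)]) = 31.0001 → r = 31
L² = (x₁ − r cos θ₁)² + (r sin θ₁ − e)² = 36099.9823 → L = 190.0000 → L = 190
check at θ₃=300°: x = 202.4609 (printed 202.4609) ✓

r = 31, L = 190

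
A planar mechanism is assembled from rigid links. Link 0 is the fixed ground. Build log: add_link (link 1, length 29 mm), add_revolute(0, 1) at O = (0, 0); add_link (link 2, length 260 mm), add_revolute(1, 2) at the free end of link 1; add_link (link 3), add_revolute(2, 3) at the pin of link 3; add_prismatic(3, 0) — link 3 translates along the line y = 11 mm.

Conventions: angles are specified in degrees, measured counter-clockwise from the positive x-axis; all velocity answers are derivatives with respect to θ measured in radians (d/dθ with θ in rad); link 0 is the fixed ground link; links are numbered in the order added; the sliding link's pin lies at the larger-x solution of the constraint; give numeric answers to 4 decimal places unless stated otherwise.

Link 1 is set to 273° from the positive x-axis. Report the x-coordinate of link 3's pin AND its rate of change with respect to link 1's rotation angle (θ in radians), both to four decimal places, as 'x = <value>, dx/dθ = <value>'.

geometry: r = 29 mm, L = 260 mm, e = 11 mm
crank pin P = (r cos θ, r sin θ) = (1.517743, -28.960257)
h = r sin θ − e = -28.960257 − 11 = -39.960257
x = r cos θ + √(L² − h²) = 1.517743 + 256.910836 = 258.428579
dx/dθ = −r sin θ − h·r cos θ/√(L² − h²) (θ in radians; h = -39.960257) = 29.196328

x = 258.4286, dx/dθ = 29.1963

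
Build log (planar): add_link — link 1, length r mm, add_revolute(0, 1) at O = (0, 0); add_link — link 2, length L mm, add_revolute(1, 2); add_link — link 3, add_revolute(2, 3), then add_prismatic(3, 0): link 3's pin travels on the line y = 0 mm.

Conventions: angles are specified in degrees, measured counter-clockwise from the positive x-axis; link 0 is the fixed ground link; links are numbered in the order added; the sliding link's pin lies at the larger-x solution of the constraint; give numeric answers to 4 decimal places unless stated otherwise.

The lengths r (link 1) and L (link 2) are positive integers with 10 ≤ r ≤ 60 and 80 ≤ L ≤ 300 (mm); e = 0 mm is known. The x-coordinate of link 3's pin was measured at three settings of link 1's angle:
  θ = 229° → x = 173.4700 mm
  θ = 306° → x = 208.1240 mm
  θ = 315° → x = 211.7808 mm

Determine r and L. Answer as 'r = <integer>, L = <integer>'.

constraint per measurement: (x − r cos θ)² + (r sin θ − e)² = L²
subtracting the θ₁ and θ₂ equations cancels the r² and L² terms:
r = (x₁² − x₂²) / (2[(x₁cos θ₁ + e sin θ₁) − (x₂cos θ₂ + e sin θ₂)]) = 28.0000 → r = 28
L² = (x₁ − r cos θ₁)² + (r sin θ₁ − e)² = 37249.0082 → L = 193.0000 → L = 193
check at θ₃=315°: x = 211.7808 (printed 211.7808) ✓

r = 28, L = 193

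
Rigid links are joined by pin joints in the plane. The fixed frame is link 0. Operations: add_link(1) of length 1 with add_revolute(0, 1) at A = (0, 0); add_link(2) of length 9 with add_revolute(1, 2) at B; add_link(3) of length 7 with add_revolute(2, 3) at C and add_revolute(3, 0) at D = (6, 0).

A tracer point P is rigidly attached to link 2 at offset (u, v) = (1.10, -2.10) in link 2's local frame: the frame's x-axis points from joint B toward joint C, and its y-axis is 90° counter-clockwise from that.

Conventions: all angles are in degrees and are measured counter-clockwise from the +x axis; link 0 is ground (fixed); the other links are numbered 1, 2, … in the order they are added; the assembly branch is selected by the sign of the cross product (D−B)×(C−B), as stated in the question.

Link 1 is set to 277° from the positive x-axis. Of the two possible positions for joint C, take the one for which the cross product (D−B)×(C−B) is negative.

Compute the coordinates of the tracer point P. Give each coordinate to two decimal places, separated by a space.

A=(0,0), D=(6.00,0)
B = A + 1.00·(cos277°, sin277°) = (0.1219, -0.9925)
|BD| = 5.9613
circle(B,9.00) ∩ circle(D,7.00): a=5.6646, h=6.9937
  candidates: C₊=(4.5430,6.8467) cross=41.692; C₋=(6.8719,-6.9455) cross=-41.692
  branch - wants cross < 0 → take C=(6.8719,-6.9455) (cross=-41.692)
ex = (C−B)/|BC| = (0.7500,-0.6614); ey = (0.6614,0.7500)
P = B + 1.10·ex + -2.10·ey = (-0.4422,-3.2951)

-0.44 -3.30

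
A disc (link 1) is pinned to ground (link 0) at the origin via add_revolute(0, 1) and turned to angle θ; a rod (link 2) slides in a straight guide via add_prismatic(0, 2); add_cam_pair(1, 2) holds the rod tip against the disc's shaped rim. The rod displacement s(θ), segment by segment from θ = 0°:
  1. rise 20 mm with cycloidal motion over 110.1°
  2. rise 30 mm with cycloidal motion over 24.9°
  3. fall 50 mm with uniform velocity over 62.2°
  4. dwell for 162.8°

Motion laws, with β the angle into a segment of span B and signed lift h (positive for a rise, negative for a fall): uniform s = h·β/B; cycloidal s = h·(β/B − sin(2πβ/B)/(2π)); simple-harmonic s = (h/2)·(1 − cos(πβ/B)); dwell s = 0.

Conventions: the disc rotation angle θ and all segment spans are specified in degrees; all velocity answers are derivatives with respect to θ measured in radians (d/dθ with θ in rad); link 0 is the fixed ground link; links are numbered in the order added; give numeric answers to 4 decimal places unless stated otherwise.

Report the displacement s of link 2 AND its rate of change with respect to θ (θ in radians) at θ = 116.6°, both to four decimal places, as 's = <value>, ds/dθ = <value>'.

segment 1 (0° to 110.1°, cycloidal, h = 20) is passed completely: s = 0.0000 + (20) = 20.0000
θ = 116.6° falls in segment 2 (110.1° to 135°, cycloidal, h = 30): β = 116.6 − 110.1 = 6.5°, B = 24.9°; Δs = 30·(0.2610 − sin(2π·0.2610)/(2π)) = 3.0682; s = 20.0000 + 3.0682 = 23.0682
velocity in seg [110.1°–135°] (cycloidal), θ in radians: β = 6.5° = 0.1134 rad, B = 24.9° = 0.4346 rad; ds/dθ = (h/B)(1 − cos(2πβ/B)) = (30/0.4346)(1 − cos(2π·0.2610)) = 73.817461 mm/rad

s = 23.0682, ds/dθ = 73.8175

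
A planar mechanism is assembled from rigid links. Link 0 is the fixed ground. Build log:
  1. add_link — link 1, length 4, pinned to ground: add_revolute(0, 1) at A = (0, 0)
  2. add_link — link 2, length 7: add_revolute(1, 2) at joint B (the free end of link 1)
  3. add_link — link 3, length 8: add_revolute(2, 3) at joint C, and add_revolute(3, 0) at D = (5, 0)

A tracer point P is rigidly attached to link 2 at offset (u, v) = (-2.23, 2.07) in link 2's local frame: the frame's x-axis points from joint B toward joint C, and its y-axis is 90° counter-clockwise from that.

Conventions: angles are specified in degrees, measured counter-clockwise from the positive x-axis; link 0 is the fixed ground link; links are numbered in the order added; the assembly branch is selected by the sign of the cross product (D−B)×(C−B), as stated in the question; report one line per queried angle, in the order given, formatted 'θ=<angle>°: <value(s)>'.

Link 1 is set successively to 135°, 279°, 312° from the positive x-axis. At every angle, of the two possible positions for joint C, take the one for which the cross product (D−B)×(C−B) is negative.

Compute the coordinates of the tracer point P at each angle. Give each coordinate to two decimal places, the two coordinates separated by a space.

A=(0,0), D=(5.00,0)
θ=135°: B = A + 4.00·(cos135°, sin135°) = (-2.8284, 2.8284)
θ=135°: |BD| = 8.3237
θ=135°: circle(B,7.00) ∩ circle(D,8.00): a=3.2608, h=6.1941
θ=135°:   candidates: C₊=(2.3431,7.5459) cross=51.558; C₋=(-1.8664,-4.1052) cross=-51.558
θ=135°:   branch - wants cross < 0 → take C=(-1.8664,-4.1052) (cross=-51.558)
θ=135°: ex = (C−B)/|BC| = (0.1374,-0.9905); ey = (0.9905,0.1374)
θ=135°: P = B + -2.23·ex + 2.07·ey = (-1.0845,5.3217)
θ=279°: B = A + 4.00·(cos279°, sin279°) = (0.6257, -3.9508)
θ=279°: |BD| = 5.8943
θ=279°: circle(B,7.00) ∩ circle(D,8.00): a=1.6747, h=6.7967
θ=279°:   candidates: C₊=(-2.6870,2.2157) cross=40.062; C₋=(6.4242,-7.8722) cross=-40.062
θ=279°:   branch - wants cross < 0 → take C=(6.4242,-7.8722) (cross=-40.062)
θ=279°: ex = (C−B)/|BC| = (0.8284,-0.5602); ey = (0.5602,0.8284)
θ=279°: P = B + -2.23·ex + 2.07·ey = (-0.0619,-0.9868)
θ=312°: B = A + 4.00·(cos312°, sin312°) = (2.6765, -2.9726)
θ=312°: |BD| = 3.7729
θ=312°: circle(B,7.00) ∩ circle(D,8.00): a=-0.1014, h=6.9993
θ=312°:   candidates: C₊=(-2.9005,1.2579) cross=26.408; C₋=(8.1286,-7.3629) cross=-26.408
θ=312°:   branch - wants cross < 0 → take C=(8.1286,-7.3629) (cross=-26.408)
θ=312°: ex = (C−B)/|BC| = (0.7789,-0.6272); ey = (0.6272,0.7789)
θ=312°: P = B + -2.23·ex + 2.07·ey = (2.2379,0.0383)

θ=135°: -1.08 5.32
θ=279°: -0.06 -0.99
θ=312°: 2.24 0.04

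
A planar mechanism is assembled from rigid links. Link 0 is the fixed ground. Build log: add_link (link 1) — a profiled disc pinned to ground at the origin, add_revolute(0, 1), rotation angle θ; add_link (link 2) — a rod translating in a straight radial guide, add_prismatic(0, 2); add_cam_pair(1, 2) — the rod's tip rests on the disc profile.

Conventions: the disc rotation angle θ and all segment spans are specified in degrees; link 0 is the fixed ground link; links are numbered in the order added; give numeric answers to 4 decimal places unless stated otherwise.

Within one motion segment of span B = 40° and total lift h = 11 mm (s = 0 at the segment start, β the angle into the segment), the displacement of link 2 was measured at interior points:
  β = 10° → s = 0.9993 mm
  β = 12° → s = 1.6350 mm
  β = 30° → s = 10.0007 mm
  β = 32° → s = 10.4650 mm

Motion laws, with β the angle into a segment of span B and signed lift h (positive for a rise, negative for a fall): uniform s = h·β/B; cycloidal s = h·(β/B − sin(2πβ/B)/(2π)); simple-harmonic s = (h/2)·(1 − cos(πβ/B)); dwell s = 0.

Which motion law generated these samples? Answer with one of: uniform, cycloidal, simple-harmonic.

candidates at β/B = r: uniform s = h·r (linear in β); cycloidal s = h·(r − sin(2πr)/(2π)); simple-harmonic s = (h/2)(1 − cos(πr))
β=10°: printed 0.9993 | uniform 2.7500, cycloidal 0.9993, simple-harmonic 1.6109
β=12°: printed 1.6350 | uniform 3.3000, cycloidal 1.6350, simple-harmonic 2.2672
β=30°: printed 10.0007 | uniform 8.2500, cycloidal 10.0007, simple-harmonic 9.3891
β=32°: printed 10.4650 | uniform 8.8000, cycloidal 10.4650, simple-harmonic 9.9496
only one law matches every sample → cycloidal

cycloidal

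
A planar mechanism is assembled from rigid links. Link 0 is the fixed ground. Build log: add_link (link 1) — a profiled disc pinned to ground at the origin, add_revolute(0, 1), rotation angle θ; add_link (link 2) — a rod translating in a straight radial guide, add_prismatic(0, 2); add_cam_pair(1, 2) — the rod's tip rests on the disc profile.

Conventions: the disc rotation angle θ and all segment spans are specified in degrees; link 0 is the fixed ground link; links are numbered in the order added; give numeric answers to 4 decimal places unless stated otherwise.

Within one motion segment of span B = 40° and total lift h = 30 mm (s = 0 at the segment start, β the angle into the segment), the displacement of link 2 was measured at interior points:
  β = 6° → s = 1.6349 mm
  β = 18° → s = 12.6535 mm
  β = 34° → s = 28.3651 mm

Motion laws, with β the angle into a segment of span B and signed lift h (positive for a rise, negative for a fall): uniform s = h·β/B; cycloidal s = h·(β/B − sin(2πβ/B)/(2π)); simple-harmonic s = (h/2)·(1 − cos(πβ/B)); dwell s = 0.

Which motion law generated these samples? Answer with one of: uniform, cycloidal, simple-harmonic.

candidates at β/B = r: uniform s = h·r (linear in β); cycloidal s = h·(r − sin(2πr)/(2π)); simple-harmonic s = (h/2)(1 − cos(πr))
β=6°: printed 1.6349 | uniform 4.5000, cycloidal 0.6372, simple-harmonic 1.6349
β=18°: printed 12.6535 | uniform 13.5000, cycloidal 12.0246, simple-harmonic 12.6535
β=34°: printed 28.3651 | uniform 25.5000, cycloidal 29.3628, simple-harmonic 28.3651
only one law matches every sample → simple-harmonic

simple-harmonic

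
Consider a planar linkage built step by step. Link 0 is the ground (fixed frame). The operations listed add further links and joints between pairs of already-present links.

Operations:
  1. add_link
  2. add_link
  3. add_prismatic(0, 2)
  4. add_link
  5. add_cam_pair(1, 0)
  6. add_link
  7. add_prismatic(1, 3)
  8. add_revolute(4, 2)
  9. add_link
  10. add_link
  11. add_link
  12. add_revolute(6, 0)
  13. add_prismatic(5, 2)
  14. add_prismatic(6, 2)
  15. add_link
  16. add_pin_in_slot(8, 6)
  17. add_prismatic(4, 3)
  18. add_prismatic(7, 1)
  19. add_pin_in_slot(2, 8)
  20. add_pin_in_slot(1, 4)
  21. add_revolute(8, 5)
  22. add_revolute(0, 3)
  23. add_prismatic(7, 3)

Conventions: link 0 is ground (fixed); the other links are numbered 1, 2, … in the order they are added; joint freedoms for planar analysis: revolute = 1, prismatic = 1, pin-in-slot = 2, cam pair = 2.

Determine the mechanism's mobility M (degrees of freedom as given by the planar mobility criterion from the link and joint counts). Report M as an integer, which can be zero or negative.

L=1 J1=0 J2=0
add link → L=2 J1=0 J2=0
add link → L=3 J1=0 J2=0
P@0,2 dof=1 J1 → L=3 J1=1 J2=0
add link → L=4 J1=1 J2=0
C@1,0 dof=2 J2 → L=4 J1=1 J2=1
add link → L=5 J1=1 J2=1
P@1,3 dof=1 J1 → L=5 J1=2 J2=1
R@4,2 dof=1 J1 → L=5 J1=3 J2=1
add link → L=6 J1=3 J2=1
add link → L=7 J1=3 J2=1
add link → L=8 J1=3 J2=1
R@6,0 dof=1 J1 → L=8 J1=4 J2=1
P@5,2 dof=1 J1 → L=8 J1=5 J2=1
P@6,2 dof=1 J1 → L=8 J1=6 J2=1
add link → L=9 J1=6 J2=1
PS@8,6 dof=2 J2 → L=9 J1=6 J2=2
P@4,3 dof=1 J1 → L=9 J1=7 J2=2
P@7,1 dof=1 J1 → L=9 J1=8 J2=2
PS@2,8 dof=2 J2 → L=9 J1=8 J2=3
PS@1,4 dof=2 J2 → L=9 J1=8 J2=4
R@8,5 dof=1 J1 → L=9 J1=9 J2=4
R@0,3 dof=1 J1 → L=9 J1=10 J2=4
P@7,3 dof=1 J1 → L=9 J1=11 J2=4
M=3(L−1)−2J1−J2=3·8−2·11−4=-2

M = -2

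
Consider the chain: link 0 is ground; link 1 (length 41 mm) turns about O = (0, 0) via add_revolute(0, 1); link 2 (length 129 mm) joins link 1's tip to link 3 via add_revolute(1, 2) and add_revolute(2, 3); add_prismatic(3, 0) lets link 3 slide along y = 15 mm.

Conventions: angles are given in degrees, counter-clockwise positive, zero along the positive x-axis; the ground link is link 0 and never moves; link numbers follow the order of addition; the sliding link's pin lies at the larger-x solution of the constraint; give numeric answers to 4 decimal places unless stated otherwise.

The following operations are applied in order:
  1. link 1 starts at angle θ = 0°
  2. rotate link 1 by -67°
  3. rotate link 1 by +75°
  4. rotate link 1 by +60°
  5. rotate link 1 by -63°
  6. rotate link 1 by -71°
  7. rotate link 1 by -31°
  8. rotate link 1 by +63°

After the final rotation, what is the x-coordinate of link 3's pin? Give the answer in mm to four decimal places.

geometry: r = 41 mm, L = 129 mm, e = 15 mm; θ starts at 0°
rotate link 1 by -67°: θ ← 0° -67° = -67°
rotate link 1 by +75°: θ ← -67° +75° = 8°
rotate link 1 by +60°: θ ← 8° +60° = 68°
rotate link 1 by -63°: θ ← 68° -63° = 5°
rotate link 1 by -71°: θ ← 5° -71° = -66°
rotate link 1 by -31°: θ ← -66° -31° = -97°
rotate link 1 by +63°: θ ← -97° +63° = -34°
crank pin P = (r cos θ, r sin θ) = (33.990540, -22.926909)
h = r sin θ − e = -22.926909 − 15 = -37.926909
x = r cos θ + √(L² − h²) = 33.990540 + 123.298619 = 157.289160

157.2892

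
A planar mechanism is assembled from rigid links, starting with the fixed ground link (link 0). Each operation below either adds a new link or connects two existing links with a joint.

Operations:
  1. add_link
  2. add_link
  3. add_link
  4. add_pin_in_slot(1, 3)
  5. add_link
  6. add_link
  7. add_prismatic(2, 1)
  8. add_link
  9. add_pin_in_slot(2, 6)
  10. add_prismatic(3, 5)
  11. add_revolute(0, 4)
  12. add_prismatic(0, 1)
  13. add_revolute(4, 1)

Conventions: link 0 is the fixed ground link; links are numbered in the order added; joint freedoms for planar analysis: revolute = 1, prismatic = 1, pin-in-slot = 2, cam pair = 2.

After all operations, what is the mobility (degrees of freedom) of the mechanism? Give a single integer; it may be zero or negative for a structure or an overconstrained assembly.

ground; <1,0,0>
#1 <2,0,0>
#2 <3,0,0>
#3 <4,0,0>
PS:1↔3 J2 <4,0,1>
#4 <5,0,1>
#5 <6,0,1>
P:2↔1 J1 <6,1,1>
#6 <7,1,1>
PS:2↔6 J2 <7,1,2>
P:3↔5 J1 <7,2,2>
R:0↔4 J1 <7,3,2>
P:0↔1 J1 <7,4,2>
R:4↔1 J1 <7,5,2>
3×6 − 2×5 − 1×2 = 6

M = 6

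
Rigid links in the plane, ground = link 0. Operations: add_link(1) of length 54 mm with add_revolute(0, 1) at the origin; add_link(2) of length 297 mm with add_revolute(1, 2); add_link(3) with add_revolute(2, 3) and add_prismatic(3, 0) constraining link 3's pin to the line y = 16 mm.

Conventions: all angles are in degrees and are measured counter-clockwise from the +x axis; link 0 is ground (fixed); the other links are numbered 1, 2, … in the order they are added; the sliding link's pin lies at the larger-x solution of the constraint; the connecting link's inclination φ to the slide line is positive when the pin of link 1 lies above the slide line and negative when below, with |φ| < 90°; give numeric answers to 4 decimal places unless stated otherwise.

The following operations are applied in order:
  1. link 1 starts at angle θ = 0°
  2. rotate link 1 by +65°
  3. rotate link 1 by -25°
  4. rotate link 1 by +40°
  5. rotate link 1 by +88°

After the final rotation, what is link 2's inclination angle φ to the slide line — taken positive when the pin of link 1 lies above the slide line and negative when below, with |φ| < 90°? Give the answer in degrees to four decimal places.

geometry: r = 54 mm, L = 297 mm, e = 16 mm; θ starts at 0°
rotate link 1 by +65°: θ ← 0° +65° = 65°
rotate link 1 by -25°: θ ← 65° -25° = 40°
rotate link 1 by +40°: θ ← 40° +40° = 80°
rotate link 1 by +88°: θ ← 80° +88° = 168°
h = r sin θ − e = 11.227231 − 16 = -4.772769
sin φ = h / L = -4.772769 / 297 = -0.01606993
φ = arcsin(-0.01606993) = -0.920779°

-0.9208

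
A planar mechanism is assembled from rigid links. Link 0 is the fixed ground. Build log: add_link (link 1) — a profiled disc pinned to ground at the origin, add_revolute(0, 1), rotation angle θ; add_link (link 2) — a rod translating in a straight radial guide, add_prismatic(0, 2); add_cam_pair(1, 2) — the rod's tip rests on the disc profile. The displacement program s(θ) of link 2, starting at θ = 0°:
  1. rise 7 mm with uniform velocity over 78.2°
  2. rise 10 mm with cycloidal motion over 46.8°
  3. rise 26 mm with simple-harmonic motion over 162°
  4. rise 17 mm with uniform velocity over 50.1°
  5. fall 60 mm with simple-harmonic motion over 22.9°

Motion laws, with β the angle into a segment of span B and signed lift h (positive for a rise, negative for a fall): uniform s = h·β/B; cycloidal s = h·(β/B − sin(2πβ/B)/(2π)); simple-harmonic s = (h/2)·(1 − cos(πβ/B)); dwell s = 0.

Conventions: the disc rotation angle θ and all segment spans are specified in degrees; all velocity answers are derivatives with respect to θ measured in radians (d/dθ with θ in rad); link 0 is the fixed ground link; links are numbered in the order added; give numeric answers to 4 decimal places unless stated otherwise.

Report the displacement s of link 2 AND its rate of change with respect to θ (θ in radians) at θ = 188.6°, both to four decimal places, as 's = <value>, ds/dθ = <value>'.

seg 1 [0°–78.2°] uniform, h=7: full span → s += 7 → s = 7.0000
seg 2 [78.2°–125°] cycloidal, h=10: full span → s += 10 → s = 17.0000
seg 3 [125°–287°] simple-harmonic, h=26: θ=188.6° here. β=63.6, B=162. 26/2·(1 − cos(π·0.3926)) = 8.6962 → s = 25.6962
velocity in seg [125°–287°] (simple-harmonic), θ in radians: β = 63.6° = 1.1100 rad, B = 162° = 2.8274 rad; ds/dθ = (πh/(2B)) sin(πβ/B) = (π·26/(2·2.8274)) sin(π·0.3926) = 13.629901 mm/rad

s = 25.6962, ds/dθ = 13.6299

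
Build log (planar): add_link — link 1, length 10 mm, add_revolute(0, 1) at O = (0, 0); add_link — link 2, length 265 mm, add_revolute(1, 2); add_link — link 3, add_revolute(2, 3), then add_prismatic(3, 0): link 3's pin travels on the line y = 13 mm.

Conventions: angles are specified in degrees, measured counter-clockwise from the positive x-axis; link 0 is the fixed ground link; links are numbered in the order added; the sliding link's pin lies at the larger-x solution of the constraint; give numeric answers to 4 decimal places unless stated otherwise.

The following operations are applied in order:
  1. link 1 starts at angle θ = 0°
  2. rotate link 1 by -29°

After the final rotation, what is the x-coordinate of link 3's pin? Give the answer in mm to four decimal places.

geometry: r = 10 mm, L = 265 mm, e = 13 mm; θ starts at 0°
rotate link 1 by -29°: θ ← 0° -29° = -29°
crank pin P = (r cos θ, r sin θ) = (8.746197, -4.848096)
h = r sin θ − e = -4.848096 − 13 = -17.848096
x = r cos θ + √(L² − h²) = 8.746197 + 264.398271 = 273.144468

273.1445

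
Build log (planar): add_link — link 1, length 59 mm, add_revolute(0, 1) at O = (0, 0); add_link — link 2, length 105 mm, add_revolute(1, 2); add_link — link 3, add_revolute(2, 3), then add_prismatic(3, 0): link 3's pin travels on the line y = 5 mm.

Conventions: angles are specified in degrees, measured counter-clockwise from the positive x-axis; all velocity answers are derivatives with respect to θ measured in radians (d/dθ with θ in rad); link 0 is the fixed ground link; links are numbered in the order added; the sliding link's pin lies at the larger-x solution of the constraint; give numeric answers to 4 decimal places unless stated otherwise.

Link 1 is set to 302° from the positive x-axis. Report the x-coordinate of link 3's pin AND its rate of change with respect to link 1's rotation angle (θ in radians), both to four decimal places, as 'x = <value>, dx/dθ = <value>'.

geometry: r = 59 mm, L = 105 mm, e = 5 mm
crank pin P = (r cos θ, r sin θ) = (31.265237, -50.034838)
h = r sin θ − e = -50.034838 − 5 = -55.034838
x = r cos θ + √(L² − h²) = 31.265237 + 89.421287 = 120.686524
dx/dθ = −r sin θ − h·r cos θ/√(L² − h²) (θ in radians; h = -55.034838) = 69.277205

x = 120.6865, dx/dθ = 69.2772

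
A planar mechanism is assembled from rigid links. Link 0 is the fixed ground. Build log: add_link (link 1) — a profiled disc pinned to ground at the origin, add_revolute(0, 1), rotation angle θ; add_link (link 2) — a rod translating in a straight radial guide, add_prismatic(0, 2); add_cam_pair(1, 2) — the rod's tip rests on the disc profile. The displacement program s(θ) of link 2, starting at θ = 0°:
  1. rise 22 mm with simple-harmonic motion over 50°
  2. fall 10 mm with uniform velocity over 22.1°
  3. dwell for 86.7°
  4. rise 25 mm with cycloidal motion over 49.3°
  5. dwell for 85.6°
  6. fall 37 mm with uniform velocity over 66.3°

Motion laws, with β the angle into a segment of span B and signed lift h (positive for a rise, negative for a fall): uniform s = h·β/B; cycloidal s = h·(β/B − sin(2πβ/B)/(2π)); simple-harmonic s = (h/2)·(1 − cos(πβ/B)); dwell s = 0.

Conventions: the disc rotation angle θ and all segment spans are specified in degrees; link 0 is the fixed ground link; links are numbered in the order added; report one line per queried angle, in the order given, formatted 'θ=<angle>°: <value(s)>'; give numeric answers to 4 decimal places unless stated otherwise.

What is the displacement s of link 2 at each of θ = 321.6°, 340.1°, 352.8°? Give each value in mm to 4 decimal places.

seg 1 [0°–50°] simple-harmonic, h=22: full span → s += 22 → s = 22.0000
seg 2 [50°–72.1°] uniform, h=-10: full span → s += -10 → s = 12.0000
seg 3 [72.1°–158.8°] dwell: s stays 12.0000
seg 4 [158.8°–208.1°] cycloidal, h=25: full span → s += 25 → s = 37.0000
seg 5 [208.1°–293.7°] dwell: s stays 37.0000
seg 6 [293.7°–360°] uniform, h=-37: θ=321.6° here. β=27.9, B=66.3. -37·27.9/66.3 = -15.5701 → s = 21.4299
seg 6 [293.7°–360°] uniform, h=-37: θ=340.1° here. β=46.4, B=66.3. -37·46.4/66.3 = -25.8944 → s = 11.1056
seg 6 [293.7°–360°] uniform, h=-37: θ=352.8° here. β=59.1, B=66.3. -37·59.1/66.3 = -32.9819 → s = 4.0181

θ=321.6°: 21.4299
θ=340.1°: 11.1056
θ=352.8°: 4.0181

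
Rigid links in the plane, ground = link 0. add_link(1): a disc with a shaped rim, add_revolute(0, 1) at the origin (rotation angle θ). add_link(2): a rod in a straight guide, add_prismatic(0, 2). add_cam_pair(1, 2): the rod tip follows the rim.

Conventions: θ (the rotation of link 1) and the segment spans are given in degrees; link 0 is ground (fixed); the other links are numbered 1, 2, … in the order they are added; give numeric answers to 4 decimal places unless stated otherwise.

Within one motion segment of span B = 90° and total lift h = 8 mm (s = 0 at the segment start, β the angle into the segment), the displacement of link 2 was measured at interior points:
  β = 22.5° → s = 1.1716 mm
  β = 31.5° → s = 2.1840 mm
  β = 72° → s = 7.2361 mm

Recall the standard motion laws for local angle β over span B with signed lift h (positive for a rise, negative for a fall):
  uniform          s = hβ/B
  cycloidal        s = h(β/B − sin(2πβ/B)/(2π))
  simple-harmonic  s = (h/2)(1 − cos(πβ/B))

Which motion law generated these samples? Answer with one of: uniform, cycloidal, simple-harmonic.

candidates at β/B = r: uniform s = h·r (linear in β); cycloidal s = h·(r − sin(2πr)/(2π)); simple-harmonic s = (h/2)(1 − cos(πr))
β=22.5°: printed 1.1716 | uniform 2.0000, cycloidal 0.7268, simple-harmonic 1.1716
β=31.5°: printed 2.1840 | uniform 2.8000, cycloidal 1.7699, simple-harmonic 2.1840
β=72°: printed 7.2361 | uniform 6.4000, cycloidal 7.6109, simple-harmonic 7.2361
only one law matches every sample → simple-harmonic

simple-harmonic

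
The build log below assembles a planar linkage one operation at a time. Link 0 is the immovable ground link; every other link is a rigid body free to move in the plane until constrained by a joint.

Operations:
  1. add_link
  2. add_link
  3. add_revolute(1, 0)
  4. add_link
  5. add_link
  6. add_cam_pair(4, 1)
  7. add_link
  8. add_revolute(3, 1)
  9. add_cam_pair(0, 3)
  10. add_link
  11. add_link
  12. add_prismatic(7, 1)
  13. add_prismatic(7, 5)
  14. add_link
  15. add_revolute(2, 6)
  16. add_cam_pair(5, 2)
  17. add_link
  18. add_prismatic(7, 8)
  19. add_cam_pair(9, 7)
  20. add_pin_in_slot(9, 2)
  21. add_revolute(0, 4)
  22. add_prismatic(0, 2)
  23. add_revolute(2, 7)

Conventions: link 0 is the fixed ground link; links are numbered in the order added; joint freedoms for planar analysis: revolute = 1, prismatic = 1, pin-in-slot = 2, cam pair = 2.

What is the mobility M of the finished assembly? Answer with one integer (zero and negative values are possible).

ground; <1,0,0>
#1 <2,0,0>
#2 <3,0,0>
R:1↔0 J1 <3,1,0>
#3 <4,1,0>
#4 <5,1,0>
C:4↔1 J2 <5,1,1>
#5 <6,1,1>
R:3↔1 J1 <6,2,1>
C:0↔3 J2 <6,2,2>
#6 <7,2,2>
#7 <8,2,2>
P:7↔1 J1 <8,3,2>
P:7↔5 J1 <8,4,2>
#8 <9,4,2>
R:2↔6 J1 <9,5,2>
C:5↔2 J2 <9,5,3>
#9 <10,5,3>
P:7↔8 J1 <10,6,3>
C:9↔7 J2 <10,6,4>
PS:9↔2 J2 <10,6,5>
R:0↔4 J1 <10,7,5>
P:0↔2 J1 <10,8,5>
R:2↔7 J1 <10,9,5>
3×9 − 2×9 − 1×5 = 4

M = 4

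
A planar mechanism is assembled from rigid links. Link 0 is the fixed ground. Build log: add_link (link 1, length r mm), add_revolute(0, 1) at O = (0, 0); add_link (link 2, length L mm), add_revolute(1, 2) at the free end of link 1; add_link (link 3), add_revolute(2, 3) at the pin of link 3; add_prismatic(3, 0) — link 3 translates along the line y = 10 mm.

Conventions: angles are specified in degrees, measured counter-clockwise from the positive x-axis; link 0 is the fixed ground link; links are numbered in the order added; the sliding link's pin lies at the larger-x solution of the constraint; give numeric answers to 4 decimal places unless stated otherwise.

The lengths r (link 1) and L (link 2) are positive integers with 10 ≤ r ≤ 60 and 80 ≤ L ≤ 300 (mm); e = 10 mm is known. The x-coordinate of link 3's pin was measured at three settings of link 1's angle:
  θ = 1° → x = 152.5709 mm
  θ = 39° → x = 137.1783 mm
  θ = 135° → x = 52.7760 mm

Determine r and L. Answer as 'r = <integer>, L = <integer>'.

constraint per measurement: (x − r cos θ)² + (r sin θ − e)² = L²
subtracting the θ₁ and θ₂ equations cancels the r² and L² terms:
r = (x₁² − x₂²) / (2[(x₁cos θ₁ + e sin θ₁) − (x₂cos θ₂ + e sin θ₂)]) = 55.9999 → r = 56
L² = (x₁ − r cos θ₁)² + (r sin θ₁ − e)² = 9408.9946 → L = 97.0000 → L = 97
check at θ₃=135°: x = 52.7760 (printed 52.7760) ✓

r = 56, L = 97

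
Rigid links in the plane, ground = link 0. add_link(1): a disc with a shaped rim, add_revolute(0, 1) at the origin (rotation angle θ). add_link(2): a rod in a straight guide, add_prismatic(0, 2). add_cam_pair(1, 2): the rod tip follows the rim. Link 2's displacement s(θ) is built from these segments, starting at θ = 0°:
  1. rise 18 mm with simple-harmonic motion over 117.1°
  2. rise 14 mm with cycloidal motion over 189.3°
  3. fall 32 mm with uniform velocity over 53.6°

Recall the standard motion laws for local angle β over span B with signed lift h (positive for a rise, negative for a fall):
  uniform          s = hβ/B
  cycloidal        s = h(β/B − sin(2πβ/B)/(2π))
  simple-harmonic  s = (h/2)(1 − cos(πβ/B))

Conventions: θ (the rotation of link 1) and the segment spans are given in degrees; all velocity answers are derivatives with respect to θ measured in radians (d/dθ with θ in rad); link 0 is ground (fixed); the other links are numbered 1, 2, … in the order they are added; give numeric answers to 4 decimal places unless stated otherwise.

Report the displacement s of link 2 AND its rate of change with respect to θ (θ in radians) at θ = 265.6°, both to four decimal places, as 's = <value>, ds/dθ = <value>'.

segment 1 (0° to 117.1°, simple-harmonic, h = 18) is passed completely: s = 0.0000 + (18) = 18.0000
θ = 265.6° falls in segment 2 (117.1° to 306.4°, cycloidal, h = 14): β = 265.6 − 117.1 = 148.5°, B = 189.3°; Δs = 14·(0.7845 − sin(2π·0.7845)/(2π)) = 13.1587; s = 18.0000 + 13.1587 = 31.1587
velocity in seg [117.1°–306.4°] (cycloidal), θ in radians: β = 148.5° = 2.5918 rad, B = 189.3° = 3.3039 rad; ds/dθ = (h/B)(1 − cos(2πβ/B)) = (14/3.3039)(1 − cos(2π·0.7845)) = 3.326844 mm/rad

s = 31.1587, ds/dθ = 3.3268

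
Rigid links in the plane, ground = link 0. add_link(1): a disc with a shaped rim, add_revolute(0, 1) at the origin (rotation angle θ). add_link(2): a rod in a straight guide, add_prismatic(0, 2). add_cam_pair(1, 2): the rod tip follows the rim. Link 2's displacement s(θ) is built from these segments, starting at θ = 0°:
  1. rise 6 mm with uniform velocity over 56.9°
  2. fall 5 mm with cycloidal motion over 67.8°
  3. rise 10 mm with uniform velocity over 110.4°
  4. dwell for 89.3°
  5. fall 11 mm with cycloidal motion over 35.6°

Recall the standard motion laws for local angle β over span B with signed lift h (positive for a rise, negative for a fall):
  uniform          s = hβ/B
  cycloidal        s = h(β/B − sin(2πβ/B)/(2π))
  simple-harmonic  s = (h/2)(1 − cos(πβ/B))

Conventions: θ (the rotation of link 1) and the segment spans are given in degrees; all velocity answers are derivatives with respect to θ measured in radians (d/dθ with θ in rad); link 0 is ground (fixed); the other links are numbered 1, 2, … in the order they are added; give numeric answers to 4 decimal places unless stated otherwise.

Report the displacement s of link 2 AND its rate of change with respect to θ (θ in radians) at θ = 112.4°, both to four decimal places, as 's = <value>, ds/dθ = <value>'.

segment 1 (0° to 56.9°, uniform, h = 6) is passed completely: s = 0.0000 + (6) = 6.0000
θ = 112.4° falls in segment 2 (56.9° to 124.7°, cycloidal, h = -5): β = 112.4 − 56.9 = 55.5°, B = 67.8°; Δs = -5·(0.8186 − sin(2π·0.8186)/(2π)) = -4.8159; s = 6.0000 − 4.8159 = 1.1841
velocity in seg [56.9°–124.7°] (cycloidal), θ in radians: β = 55.5° = 0.9687 rad, B = 67.8° = 1.1833 rad; ds/dθ = (h/B)(1 − cos(2πβ/B)) = ((-5)/1.1833)(1 − cos(2π·0.8186)) = -2.460369 mm/rad

s = 1.1841, ds/dθ = -2.4604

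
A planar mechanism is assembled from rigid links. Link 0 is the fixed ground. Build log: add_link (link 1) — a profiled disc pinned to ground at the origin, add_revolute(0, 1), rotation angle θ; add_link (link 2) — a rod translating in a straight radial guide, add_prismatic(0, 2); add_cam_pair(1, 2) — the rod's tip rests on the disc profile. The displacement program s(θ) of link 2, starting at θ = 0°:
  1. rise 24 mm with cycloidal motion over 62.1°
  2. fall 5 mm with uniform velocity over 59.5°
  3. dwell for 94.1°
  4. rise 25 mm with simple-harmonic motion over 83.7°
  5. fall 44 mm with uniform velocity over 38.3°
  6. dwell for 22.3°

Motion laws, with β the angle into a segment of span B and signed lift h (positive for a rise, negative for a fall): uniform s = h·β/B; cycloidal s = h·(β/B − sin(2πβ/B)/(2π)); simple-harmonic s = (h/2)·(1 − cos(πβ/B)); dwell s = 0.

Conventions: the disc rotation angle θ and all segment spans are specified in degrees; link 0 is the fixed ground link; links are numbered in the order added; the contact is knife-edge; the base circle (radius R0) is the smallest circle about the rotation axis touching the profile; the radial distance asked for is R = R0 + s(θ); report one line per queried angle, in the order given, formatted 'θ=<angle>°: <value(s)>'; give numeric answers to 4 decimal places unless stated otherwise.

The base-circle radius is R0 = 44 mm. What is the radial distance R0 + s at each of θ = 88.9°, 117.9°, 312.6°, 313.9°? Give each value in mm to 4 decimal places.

seg 1 [0°–62.1°] cycloidal, h=24: full span → s += 24 → s = 24.0000
seg 2 [62.1°–121.6°] uniform, h=-5: θ=88.9° here. β=26.8, B=59.5. -5·26.8/59.5 = -2.2521 → s = 21.7479
seg 2 [62.1°–121.6°] uniform, h=-5: θ=117.9° here. β=55.8, B=59.5. -5·55.8/59.5 = -4.6891 → s = 19.3109
seg 2 [62.1°–121.6°] uniform, h=-5: full span → s += -5 → s = 19.0000
seg 3 [121.6°–215.7°] dwell: s stays 19.0000
seg 4 [215.7°–299.4°] simple-harmonic, h=25: full span → s += 25 → s = 44.0000
seg 5 [299.4°–337.7°] uniform, h=-44: θ=312.6° here. β=13.2, B=38.3. -44·13.2/38.3 = -15.1645 → s = 28.8355
seg 5 [299.4°–337.7°] uniform, h=-44: θ=313.9° here. β=14.5, B=38.3. -44·14.5/38.3 = -16.6580 → s = 27.3420
θ=88.9°: R = R0 + s = 44 + 21.7479 = 65.7479
θ=117.9°: R = R0 + s = 44 + 19.3109 = 63.3109
θ=312.6°: R = R0 + s = 44 + 28.8355 = 72.8355
θ=313.9°: R = R0 + s = 44 + 27.3420 = 71.3420

θ=88.9°: 65.7479
θ=117.9°: 63.3109
θ=312.6°: 72.8355
θ=313.9°: 71.3420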